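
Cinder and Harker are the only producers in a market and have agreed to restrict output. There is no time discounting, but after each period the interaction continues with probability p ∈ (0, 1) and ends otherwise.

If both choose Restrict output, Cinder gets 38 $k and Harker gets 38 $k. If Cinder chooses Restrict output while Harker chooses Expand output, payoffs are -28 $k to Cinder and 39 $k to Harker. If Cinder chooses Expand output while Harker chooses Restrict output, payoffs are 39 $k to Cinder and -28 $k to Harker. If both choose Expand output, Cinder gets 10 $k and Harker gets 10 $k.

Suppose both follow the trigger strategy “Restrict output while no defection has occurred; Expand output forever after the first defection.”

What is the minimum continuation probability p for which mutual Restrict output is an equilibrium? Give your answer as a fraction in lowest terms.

Expected cooperation value is 38 + p·38 + p²·38 + … = 38/(1−p); deviation gives 39 + p·10/(1−p).
38 ≥ 39(1−p) + 10p ⇒ 29p ≥ 1 ⇒ p ≥ 1/29.

1/29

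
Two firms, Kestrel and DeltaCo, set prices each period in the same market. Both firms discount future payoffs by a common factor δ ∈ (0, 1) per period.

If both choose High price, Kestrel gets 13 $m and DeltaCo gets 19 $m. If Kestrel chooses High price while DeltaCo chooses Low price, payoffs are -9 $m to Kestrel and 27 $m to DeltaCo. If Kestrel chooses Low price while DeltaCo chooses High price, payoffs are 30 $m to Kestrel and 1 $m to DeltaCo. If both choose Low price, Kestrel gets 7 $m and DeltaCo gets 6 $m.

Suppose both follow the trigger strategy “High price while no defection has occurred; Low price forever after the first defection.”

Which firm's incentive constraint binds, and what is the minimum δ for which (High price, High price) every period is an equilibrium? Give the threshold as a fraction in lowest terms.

For Kestrel: deviation gain 30−13 = 17, per-period punishment loss 13−7 = 6. IC gives δ ≥ 17/23.
For DeltaCo: gain 8, loss 13 per period, so δ ≥ 8/21.
The tighter constraint is Kestrel's, so cooperation needs δ ≥ 17/23.

Kestrel; δ ≥ 17/23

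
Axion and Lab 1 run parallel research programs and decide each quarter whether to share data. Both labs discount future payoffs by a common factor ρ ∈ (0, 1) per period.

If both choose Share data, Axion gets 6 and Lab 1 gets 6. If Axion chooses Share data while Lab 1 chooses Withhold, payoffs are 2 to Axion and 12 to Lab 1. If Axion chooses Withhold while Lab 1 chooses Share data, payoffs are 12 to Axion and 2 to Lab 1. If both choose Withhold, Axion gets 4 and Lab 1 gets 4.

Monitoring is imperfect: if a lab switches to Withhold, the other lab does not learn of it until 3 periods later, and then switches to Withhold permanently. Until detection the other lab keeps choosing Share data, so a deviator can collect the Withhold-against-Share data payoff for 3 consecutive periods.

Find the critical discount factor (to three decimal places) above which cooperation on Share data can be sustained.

The best deviation is to choose Withhold for all 3 undetected periods, earning 12 each, then 4 forever once detected.
Deviation value: 12(1−ρ^3)/(1−ρ) + 4ρ^3/(1−ρ); cooperation value: 6/(1−ρ).
IC: 6 ≥ 12(1−ρ^3) + 4ρ^3 = 12 − 8ρ^3.
So ρ^3 ≥ 6/8 = 3/4, giving ρ ≥ (3/4)^(1/3) ≈ 0.909.

0.909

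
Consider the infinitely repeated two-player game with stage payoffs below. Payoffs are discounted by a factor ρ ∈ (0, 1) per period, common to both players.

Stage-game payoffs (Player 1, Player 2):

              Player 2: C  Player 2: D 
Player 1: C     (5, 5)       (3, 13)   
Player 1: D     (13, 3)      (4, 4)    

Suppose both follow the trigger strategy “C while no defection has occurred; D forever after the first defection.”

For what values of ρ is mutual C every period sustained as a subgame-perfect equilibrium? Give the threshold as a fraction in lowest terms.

Cooperation forever yields 5 each period: 5/(1−ρ).
Deviating yields 13 once, then 4 forever: 13 + 4ρ/(1−ρ).
No profitable deviation requires 5/(1−ρ) ≥ 13 + 4ρ/(1−ρ).
Multiplying by (1−ρ): 5 ≥ 13(1−ρ) + 4ρ = 13 − 9ρ.
So 9ρ ≥ 8, i.e. ρ ≥ 8/9.

8/9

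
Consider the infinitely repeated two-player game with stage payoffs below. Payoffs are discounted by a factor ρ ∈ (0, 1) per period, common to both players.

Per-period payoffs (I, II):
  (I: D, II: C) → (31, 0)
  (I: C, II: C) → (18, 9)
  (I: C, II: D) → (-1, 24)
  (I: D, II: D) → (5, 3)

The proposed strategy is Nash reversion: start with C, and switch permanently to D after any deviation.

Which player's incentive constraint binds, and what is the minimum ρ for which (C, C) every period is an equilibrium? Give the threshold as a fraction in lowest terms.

I's threshold: (31−18)/(31−5) = 1/2.
II's threshold: (24−9)/(24−3) = 5/7.
1/2 < 5/7, so II binds and ρ* = 5/7.

II; ρ ≥ 5/7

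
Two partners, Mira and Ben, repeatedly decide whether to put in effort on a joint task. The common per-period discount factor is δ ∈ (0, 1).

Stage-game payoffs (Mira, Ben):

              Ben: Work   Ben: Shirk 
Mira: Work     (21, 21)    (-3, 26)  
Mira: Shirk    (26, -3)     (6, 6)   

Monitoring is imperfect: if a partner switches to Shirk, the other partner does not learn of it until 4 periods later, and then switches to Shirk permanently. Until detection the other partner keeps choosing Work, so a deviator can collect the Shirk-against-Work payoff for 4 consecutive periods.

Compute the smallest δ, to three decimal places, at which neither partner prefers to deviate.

The best deviation is to choose Shirk for all 4 undetected periods, earning 26 each, then 6 forever once detected.
Deviation value: 26(1−δ^4)/(1−δ) + 6δ^4/(1−δ); cooperation value: 21/(1−δ).
IC: 21 ≥ 26(1−δ^4) + 6δ^4 = 26 − 20δ^4.
So δ^4 ≥ 5/20 = 1/4, giving δ ≥ (1/4)^(1/4) ≈ 0.707.

0.707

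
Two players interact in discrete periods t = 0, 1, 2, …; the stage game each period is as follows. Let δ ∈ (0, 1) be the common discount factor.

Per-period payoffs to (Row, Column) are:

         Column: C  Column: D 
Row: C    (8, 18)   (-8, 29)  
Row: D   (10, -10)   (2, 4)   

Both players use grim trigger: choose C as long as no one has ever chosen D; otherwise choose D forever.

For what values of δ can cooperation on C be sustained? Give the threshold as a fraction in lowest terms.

Row: cooperation gives 8 each period; deviation gives 10 once then 2 forever.
  8/(1−δ) ≥ 10 + 2δ/(1−δ) ⇒ δ ≥ 2/8 = 1/4.
Column: cooperation gives 18 each period; deviation gives 29 once then 4 forever.
  δ ≥ 11/25.
Both must hold, so the binding constraint is Column's: δ ≥ 11/25.

11/25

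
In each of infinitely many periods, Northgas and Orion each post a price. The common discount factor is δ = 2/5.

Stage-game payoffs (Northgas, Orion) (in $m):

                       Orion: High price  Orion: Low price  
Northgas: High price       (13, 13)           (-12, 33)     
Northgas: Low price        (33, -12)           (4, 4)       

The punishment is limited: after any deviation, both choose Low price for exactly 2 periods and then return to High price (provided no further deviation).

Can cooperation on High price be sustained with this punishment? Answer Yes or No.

Comparing payoff streams over the 3 periods until play realigns: cooperate → 13(1+δ+…+δ^2); deviate → 33 + 4(δ+…+δ^2).
Cooperation is sustained iff (13−4)(δ+…+δ^2) ≥ 33−13.
δ+…+δ^2 = 2/5·(1−(2/5)^2)/(1−2/5) = 0.5600, and (33−13)/(13−4) = 2.2222.
0.5600 < 2.2222, so cooperation is not sustainable.

No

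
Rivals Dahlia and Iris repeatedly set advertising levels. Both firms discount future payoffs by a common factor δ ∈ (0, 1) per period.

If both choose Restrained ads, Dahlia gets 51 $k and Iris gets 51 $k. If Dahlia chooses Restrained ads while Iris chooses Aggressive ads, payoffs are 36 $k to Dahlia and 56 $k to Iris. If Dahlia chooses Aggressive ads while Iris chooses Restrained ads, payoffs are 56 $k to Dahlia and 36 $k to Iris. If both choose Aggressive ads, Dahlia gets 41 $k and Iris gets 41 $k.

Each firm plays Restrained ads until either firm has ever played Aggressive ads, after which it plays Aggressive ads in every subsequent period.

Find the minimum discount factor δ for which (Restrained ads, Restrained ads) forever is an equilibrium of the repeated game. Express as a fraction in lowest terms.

1/3

Cooperation forever yields 51 each period: 51/(1−δ).
Deviating yields 56 once, then 41 forever: 56 + 41δ/(1−δ).
No profitable deviation requires 51/(1−δ) ≥ 56 + 41δ/(1−δ).
Multiplying by (1−δ): 51 ≥ 56(1−δ) + 41δ = 56 − 15δ.
So 15δ ≥ 5, i.e. δ ≥ 5/15 = 1/3.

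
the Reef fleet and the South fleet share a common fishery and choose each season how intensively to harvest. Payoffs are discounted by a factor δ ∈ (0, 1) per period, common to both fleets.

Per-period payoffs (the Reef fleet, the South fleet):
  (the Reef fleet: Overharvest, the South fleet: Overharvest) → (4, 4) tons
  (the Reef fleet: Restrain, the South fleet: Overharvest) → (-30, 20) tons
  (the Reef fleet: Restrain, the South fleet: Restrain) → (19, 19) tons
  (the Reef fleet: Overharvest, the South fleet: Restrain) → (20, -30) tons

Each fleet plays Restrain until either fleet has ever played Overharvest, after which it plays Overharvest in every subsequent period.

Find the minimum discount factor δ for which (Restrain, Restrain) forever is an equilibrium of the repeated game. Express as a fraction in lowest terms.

19/(1−δ) ≥ 20 + 4δ/(1−δ)
19 ≥ 20 − 16δ
δ ≥ 1/16.

1/16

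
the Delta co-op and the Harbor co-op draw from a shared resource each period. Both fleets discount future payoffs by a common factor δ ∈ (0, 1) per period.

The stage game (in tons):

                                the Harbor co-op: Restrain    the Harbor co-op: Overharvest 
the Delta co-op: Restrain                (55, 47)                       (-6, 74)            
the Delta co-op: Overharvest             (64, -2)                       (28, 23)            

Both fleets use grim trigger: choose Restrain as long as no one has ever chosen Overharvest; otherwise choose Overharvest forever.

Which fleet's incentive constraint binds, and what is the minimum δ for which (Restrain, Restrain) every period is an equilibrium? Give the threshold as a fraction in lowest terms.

the Harbor co-op; δ ≥ 9/17

For the Delta co-op: deviation gain 64−55 = 9, per-period punishment loss 55−28 = 27. IC gives δ ≥ 9/36 = 1/4.
For the Harbor co-op: gain 27, loss 24 per period, so δ ≥ 27/51 = 9/17.
The tighter constraint is the Harbor co-op's, so cooperation needs δ ≥ 9/17.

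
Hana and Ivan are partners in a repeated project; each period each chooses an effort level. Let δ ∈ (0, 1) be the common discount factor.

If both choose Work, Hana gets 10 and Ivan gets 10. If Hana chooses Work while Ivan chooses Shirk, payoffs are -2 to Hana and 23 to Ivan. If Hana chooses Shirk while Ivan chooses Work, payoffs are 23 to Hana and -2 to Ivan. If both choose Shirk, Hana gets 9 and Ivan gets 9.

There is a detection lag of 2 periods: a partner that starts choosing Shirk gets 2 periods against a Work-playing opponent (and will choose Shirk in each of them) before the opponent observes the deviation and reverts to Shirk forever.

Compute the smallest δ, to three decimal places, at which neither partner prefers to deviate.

0.964

The best deviation is to choose Shirk for all 2 undetected periods, earning 23 each, then 9 forever once detected.
Deviation value: 23(1−δ^2)/(1−δ) + 9δ^2/(1−δ); cooperation value: 10/(1−δ).
IC: 10 ≥ 23(1−δ^2) + 9δ^2 = 23 − 14δ^2.
So δ^2 ≥ 13/14, giving δ ≥ (13/14)^(1/2) ≈ 0.964.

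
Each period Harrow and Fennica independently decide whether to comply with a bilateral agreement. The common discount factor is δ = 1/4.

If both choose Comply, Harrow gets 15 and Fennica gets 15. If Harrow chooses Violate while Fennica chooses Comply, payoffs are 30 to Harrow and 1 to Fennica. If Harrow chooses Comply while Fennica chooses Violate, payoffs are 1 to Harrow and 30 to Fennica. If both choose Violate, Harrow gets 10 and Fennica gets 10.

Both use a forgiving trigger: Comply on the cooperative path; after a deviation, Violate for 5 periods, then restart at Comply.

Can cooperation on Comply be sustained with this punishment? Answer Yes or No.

Comparing payoff streams over the 6 periods until play realigns: cooperate → 15(1+δ+…+δ^5); deviate → 30 + 10(δ+…+δ^5).
Cooperation is sustained iff (15−10)(δ+…+δ^5) ≥ 30−15.
δ+…+δ^5 = 1/4·(1−(1/4)^5)/(1−1/4) = 0.3330, and (30−15)/(15−10) = 3.0000.
0.3330 < 3.0000, so cooperation is not sustainable.

No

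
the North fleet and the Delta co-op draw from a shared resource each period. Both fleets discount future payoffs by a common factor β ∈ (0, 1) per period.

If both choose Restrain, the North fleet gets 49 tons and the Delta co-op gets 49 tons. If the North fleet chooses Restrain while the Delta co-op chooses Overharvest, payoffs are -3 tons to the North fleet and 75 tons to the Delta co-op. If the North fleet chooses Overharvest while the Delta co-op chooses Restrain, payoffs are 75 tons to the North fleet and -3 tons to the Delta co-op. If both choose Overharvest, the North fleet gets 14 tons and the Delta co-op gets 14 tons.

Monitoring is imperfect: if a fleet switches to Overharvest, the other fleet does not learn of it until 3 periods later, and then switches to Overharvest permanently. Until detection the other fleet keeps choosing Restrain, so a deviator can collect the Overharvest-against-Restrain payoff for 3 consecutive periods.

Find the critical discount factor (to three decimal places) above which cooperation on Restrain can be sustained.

0.753

Deviating for the 3 undetected periods gains 75−49 = 26 per period over cooperation, then loses 49−14 = 35 per period forever once punishment starts.
Gain: 26(1 + β + … + β^2); loss: 35·β^3/(1−β).
No profitable deviation ⇔ 26(1−β^3) ≤ 35·β^3, i.e. β^3 ≥ 26/(26+35) = 26/61.
Hence β ≥ (26/61)^(1/3) ≈ 0.753.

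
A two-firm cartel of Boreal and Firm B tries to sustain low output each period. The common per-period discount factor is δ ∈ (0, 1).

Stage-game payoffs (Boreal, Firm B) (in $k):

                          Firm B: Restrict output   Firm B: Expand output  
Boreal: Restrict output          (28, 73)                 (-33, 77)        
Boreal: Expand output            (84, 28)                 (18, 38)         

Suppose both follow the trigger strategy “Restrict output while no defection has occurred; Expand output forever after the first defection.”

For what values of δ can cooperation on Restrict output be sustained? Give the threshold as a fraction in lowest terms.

Boreal's threshold: (84−28)/(84−18) = 28/33.
Firm B's threshold: (77−73)/(77−38) = 4/39.
28/33 > 4/39, so Boreal binds and δ* = 28/33.

28/33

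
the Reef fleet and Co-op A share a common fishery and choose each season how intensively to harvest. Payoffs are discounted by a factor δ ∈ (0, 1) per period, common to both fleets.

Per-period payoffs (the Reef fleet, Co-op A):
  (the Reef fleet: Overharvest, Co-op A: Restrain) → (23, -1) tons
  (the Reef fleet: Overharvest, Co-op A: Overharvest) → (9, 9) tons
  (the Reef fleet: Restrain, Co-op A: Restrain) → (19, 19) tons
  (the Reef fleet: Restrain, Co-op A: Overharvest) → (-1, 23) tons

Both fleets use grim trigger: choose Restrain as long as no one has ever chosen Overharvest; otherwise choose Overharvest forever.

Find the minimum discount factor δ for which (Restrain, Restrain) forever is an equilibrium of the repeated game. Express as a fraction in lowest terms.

2/7

One-period gain from deviating is 23 − 19 = 4. The loss is 19 − 9 = 10 in every subsequent period, with present value 10·δ/(1−δ).
Deviation is unprofitable when 10·δ/(1−δ) ≥ 4, i.e. δ/(1−δ) ≥ 2/5.
Equivalently δ ≥ 4/(4+10) = 2/7.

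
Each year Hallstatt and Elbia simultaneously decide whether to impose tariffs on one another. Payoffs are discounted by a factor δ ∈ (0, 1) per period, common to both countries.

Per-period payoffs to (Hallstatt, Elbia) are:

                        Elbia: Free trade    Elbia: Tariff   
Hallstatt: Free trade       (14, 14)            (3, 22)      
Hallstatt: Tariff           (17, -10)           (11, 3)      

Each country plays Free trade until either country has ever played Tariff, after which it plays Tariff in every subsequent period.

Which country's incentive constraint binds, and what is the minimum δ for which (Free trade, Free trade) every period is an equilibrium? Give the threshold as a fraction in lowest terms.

Hallstatt; δ ≥ 1/2

Hallstatt's threshold: (17−14)/(17−11) = 1/2.
Elbia's threshold: (22−14)/(22−3) = 8/19.
1/2 > 8/19, so Hallstatt binds and δ* = 1/2.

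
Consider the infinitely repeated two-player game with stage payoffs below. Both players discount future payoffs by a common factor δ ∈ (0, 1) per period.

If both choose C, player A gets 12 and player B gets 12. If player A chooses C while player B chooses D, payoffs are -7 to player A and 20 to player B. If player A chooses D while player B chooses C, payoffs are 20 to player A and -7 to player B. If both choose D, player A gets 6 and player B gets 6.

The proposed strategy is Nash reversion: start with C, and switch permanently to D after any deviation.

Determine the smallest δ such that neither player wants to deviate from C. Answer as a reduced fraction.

4/7

One-period gain from deviating is 20 − 12 = 8. The loss is 12 − 6 = 6 in every subsequent period, with present value 6·δ/(1−δ).
Deviation is unprofitable when 6·δ/(1−δ) ≥ 8, i.e. δ/(1−δ) ≥ 4/3.
Equivalently δ ≥ 8/(8+6) = 4/7.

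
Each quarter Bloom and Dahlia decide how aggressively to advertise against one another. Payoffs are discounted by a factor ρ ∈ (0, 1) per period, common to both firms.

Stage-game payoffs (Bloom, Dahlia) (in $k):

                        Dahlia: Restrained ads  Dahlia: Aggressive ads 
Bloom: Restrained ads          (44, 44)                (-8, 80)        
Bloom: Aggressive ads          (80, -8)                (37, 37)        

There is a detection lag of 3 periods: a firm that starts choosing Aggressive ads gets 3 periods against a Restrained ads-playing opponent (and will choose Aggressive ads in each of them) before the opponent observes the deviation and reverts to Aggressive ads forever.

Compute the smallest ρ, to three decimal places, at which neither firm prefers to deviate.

0.942

A deviator earns 80 for 3 periods, then 37 forever; cooperating earns 44 forever. Multiplying the IC by (1−ρ):
44 ≥ 80(1−ρ^3) + 37ρ^3, so 43·ρ^3 ≥ 36 and ρ^3 ≥ 36/43.
ρ ≥ (36/43)^(1/3) ≈ 0.942.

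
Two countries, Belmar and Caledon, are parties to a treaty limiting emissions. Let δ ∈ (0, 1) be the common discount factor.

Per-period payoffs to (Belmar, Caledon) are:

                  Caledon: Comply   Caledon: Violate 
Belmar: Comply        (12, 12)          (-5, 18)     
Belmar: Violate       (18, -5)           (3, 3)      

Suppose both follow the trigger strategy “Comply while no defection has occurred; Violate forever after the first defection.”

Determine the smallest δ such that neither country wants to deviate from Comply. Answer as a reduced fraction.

2/5

12/(1−δ) ≥ 18 + 3δ/(1−δ)
12 ≥ 18 − 15δ
δ ≥ 6/15 = 2/5.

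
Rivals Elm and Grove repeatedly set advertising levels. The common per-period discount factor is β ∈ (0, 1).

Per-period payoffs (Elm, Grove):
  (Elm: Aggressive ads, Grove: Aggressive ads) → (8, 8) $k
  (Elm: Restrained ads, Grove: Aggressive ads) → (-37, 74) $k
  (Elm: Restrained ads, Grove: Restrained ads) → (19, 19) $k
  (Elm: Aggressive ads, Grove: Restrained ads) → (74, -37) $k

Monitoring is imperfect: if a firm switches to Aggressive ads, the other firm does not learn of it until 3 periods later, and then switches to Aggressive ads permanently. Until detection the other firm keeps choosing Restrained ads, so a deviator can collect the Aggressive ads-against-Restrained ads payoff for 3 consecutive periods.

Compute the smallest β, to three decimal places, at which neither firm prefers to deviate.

0.941

A deviator earns 74 for 3 periods, then 8 forever; cooperating earns 19 forever. Multiplying the IC by (1−β):
19 ≥ 74(1−β^3) + 8β^3, so 66·β^3 ≥ 55 and β^3 ≥ 5/6.
β ≥ (5/6)^(1/3) ≈ 0.941.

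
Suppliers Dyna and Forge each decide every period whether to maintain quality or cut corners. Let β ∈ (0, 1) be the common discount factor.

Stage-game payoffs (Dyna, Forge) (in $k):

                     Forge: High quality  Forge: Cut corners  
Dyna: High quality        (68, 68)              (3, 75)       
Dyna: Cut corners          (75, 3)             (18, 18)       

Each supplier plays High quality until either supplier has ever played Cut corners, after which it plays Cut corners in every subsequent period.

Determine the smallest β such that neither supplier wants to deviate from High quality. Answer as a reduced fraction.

7/57

68/(1−β) ≥ 75 + 18β/(1−β)
68 ≥ 75 − 57β
β ≥ 7/57.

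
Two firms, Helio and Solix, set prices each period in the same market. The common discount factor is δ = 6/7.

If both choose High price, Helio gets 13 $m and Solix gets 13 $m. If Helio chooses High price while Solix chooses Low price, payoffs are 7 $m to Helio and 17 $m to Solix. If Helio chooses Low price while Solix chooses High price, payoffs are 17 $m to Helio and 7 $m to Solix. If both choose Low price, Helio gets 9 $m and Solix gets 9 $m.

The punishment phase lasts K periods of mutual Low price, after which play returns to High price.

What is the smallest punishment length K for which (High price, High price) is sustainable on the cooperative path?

No profitable deviation requires (13−9)(δ+…+δ^K) ≥ 17−13, i.e. δ+…+δ^K ≥ 1 ≈ 1.0000.
With δ = 6/7, the partial sums are K=1: 0.8571, K=2: 1.5918.
K = 2 is the first length at which the sum reaches 1.0000.

2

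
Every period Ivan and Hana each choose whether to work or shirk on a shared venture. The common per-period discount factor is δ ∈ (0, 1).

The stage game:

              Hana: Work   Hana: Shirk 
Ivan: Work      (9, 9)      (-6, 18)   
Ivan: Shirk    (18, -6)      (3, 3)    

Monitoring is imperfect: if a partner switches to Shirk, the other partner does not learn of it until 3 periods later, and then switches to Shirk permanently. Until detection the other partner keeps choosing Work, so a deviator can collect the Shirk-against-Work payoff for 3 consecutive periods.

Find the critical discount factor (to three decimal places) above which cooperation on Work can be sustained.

0.843

Deviating for the 3 undetected periods gains 18−9 = 9 per period over cooperation, then loses 9−3 = 6 per period forever once punishment starts.
Gain: 9(1 + δ + … + δ^2); loss: 6·δ^3/(1−δ).
No profitable deviation ⇔ 9(1−δ^3) ≤ 6·δ^3, i.e. δ^3 ≥ 9/(9+6) = 3/5.
Hence δ ≥ (3/5)^(1/3) ≈ 0.843.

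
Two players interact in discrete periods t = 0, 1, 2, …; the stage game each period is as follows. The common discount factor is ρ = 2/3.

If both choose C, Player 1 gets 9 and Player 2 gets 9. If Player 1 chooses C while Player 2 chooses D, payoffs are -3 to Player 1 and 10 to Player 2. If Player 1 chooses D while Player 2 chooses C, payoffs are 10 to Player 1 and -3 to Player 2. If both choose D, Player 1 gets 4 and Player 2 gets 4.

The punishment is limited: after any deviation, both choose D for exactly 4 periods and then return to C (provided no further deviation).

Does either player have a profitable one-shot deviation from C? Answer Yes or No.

No

A one-shot deviation gives 10 now, then 4 for 4 periods, then back to 9.
Gain from deviating: (10−9) today; loss: (9−4) in each of the next 4 periods.
No-deviation condition: (9−4)(ρ+…+ρ^4) ≥ 10−9, i.e. ρ+…+ρ^4 ≥ 1/5.
At ρ = 2/3: ρ+…+ρ^4 = 1.6049 ≥ 0.2000.
So cooperation is sustainable.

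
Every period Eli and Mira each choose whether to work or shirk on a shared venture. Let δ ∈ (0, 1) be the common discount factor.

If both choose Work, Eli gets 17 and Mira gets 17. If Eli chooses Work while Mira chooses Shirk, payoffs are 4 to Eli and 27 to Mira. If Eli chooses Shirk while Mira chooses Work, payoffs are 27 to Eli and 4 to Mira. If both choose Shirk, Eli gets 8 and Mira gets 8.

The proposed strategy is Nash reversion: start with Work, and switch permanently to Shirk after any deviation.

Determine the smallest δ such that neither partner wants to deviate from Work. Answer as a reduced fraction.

Under grim trigger the critical discount factor is (T−C)/(T−P) with T = 27, C = 17, P = 8.
δ* = (27−17)/(27−8) = 10/19.

10/19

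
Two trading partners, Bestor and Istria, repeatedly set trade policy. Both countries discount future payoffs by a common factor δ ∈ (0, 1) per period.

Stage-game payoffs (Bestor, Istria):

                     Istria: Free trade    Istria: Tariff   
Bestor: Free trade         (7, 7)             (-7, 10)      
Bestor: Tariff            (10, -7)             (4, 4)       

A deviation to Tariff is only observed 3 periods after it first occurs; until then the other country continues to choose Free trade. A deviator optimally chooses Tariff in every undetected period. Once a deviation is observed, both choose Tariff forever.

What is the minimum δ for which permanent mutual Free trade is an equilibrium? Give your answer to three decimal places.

The best deviation is to choose Tariff for all 3 undetected periods, earning 10 each, then 4 forever once detected.
Deviation value: 10(1−δ^3)/(1−δ) + 4δ^3/(1−δ); cooperation value: 7/(1−δ).
IC: 7 ≥ 10(1−δ^3) + 4δ^3 = 10 − 6δ^3.
So δ^3 ≥ 3/6 = 1/2, giving δ ≥ (1/2)^(1/3) ≈ 0.794.

0.794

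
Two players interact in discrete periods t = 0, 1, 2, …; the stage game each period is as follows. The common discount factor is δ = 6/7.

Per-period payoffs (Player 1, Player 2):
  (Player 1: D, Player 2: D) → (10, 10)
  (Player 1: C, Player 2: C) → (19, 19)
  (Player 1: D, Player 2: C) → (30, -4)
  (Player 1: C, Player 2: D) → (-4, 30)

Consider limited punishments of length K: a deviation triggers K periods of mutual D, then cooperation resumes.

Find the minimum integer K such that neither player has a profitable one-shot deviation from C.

2

Need Σ_{k=1}^{K} δ^k ≥ (30−19)/(19−10) = 1.2222 at δ = 6/7.
At K = 1 the sum is 0.8571 < 1.2222; at K = 2 it is 1.5918 ≥ 1.2222.
So the minimum punishment length is K = 2.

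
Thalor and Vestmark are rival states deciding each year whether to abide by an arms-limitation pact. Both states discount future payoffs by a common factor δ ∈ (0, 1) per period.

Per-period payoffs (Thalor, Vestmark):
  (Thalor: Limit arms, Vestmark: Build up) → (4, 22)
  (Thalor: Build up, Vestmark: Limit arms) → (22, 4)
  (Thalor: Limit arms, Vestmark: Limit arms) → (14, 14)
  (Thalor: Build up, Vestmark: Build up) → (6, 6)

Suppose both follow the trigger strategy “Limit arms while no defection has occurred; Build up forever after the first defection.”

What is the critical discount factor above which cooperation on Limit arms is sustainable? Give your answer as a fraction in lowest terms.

14/(1−δ) ≥ 22 + 6δ/(1−δ)
14 ≥ 22 − 16δ
δ ≥ 8/16 = 1/2.

1/2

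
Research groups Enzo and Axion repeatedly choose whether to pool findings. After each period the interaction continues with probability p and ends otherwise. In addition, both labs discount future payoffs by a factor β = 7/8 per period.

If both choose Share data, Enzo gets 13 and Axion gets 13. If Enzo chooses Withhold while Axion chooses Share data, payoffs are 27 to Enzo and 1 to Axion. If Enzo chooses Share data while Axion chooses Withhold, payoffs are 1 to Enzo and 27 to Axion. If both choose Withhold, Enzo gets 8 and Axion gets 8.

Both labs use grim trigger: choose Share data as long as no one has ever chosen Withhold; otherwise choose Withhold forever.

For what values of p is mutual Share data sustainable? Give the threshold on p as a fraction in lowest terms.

16/19

With continuation probability p and discount β, the effective per-period discount factor is βp.
Grim-trigger IC: βp ≥ (27−13)/(27−8) = 14/19.
So p ≥ (14/19)/(7/8) = 16/19.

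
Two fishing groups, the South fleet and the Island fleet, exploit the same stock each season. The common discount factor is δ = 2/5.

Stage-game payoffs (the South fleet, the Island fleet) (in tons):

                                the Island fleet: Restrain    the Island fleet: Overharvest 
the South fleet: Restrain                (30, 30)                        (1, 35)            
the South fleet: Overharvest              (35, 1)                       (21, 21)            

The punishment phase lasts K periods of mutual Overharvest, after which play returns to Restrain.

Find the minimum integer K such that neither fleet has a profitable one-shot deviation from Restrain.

IC: δ(1−δ^K)/(1−δ) ≥ (35−30)/(30−21) = 5/9.
With δ = 2/5: need 1 − δ^K ≥ 5/9·(1−2/5)/(2/5), i.e. δ^K ≤ 0.1667.
Since (2/5)^1 = 0.4000 and (2/5)^2 = 0.1600, the smallest such K is 2.

2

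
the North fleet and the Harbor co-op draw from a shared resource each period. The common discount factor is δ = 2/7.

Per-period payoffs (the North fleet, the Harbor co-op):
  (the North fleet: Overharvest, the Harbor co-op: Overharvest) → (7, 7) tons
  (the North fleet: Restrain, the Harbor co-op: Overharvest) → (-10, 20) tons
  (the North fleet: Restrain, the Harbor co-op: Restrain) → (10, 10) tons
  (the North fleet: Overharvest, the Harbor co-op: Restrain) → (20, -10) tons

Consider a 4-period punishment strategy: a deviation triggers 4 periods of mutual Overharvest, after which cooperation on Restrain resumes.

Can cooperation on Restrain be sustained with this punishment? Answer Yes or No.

No

Comparing payoff streams over the 5 periods until play realigns: cooperate → 10(1+δ+…+δ^4); deviate → 20 + 7(δ+…+δ^4).
Cooperation is sustained iff (10−7)(δ+…+δ^4) ≥ 20−10.
δ+…+δ^4 = 2/7·(1−(2/7)^4)/(1−2/7) = 0.3973, and (20−10)/(10−7) = 3.3333.
0.3973 < 3.3333, so cooperation is not sustainable.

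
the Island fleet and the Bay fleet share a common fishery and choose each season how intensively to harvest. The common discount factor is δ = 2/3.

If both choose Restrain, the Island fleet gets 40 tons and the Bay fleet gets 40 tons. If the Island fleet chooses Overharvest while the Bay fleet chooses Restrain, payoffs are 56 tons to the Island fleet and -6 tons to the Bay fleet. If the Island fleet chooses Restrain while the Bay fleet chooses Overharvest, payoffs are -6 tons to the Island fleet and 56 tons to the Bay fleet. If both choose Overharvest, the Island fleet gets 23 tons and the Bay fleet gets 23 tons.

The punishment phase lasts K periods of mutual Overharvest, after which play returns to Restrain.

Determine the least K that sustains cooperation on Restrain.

2

Need Σ_{k=1}^{K} δ^k ≥ (56−40)/(40−23) = 0.9412 at δ = 2/3.
At K = 1 the sum is 0.6667 < 0.9412; at K = 2 it is 1.1111 ≥ 0.9412.
So the minimum punishment length is K = 2.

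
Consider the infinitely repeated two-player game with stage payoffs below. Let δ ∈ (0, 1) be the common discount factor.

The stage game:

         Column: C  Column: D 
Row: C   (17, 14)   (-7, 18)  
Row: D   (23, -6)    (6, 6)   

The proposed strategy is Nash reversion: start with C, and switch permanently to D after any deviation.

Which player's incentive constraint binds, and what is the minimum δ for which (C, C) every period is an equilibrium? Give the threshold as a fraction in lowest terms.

For Row: deviation gain 23−17 = 6, per-period punishment loss 17−6 = 11. IC gives δ ≥ 6/17.
For Column: gain 4, loss 8 per period, so δ ≥ 4/12 = 1/3.
The tighter constraint is Row's, so cooperation needs δ ≥ 6/17.

Row; δ ≥ 6/17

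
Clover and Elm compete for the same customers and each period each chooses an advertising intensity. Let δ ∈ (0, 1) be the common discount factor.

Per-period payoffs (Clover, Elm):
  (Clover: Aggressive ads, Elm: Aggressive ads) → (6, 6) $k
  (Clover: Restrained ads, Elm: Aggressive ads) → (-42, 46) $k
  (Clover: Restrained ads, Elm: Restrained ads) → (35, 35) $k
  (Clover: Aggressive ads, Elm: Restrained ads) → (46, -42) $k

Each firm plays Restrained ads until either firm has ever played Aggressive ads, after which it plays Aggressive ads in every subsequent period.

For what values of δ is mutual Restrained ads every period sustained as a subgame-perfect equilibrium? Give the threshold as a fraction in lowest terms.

Cooperation forever yields 35 each period: 35/(1−δ).
Deviating yields 46 once, then 6 forever: 46 + 6δ/(1−δ).
No profitable deviation requires 35/(1−δ) ≥ 46 + 6δ/(1−δ).
Multiplying by (1−δ): 35 ≥ 46(1−δ) + 6δ = 46 − 40δ.
So 40δ ≥ 11, i.e. δ ≥ 11/40.

11/40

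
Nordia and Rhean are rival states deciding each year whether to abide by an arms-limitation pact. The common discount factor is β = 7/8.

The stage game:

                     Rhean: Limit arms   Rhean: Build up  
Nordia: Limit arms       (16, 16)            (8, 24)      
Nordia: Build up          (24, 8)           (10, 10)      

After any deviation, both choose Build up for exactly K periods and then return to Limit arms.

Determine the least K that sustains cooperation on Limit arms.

2

No profitable deviation requires (16−10)(β+…+β^K) ≥ 24−16, i.e. β+…+β^K ≥ 4/3 ≈ 1.3333.
With β = 7/8, the partial sums are K=1: 0.8750, K=2: 1.6406.
K = 2 is the first length at which the sum reaches 1.3333.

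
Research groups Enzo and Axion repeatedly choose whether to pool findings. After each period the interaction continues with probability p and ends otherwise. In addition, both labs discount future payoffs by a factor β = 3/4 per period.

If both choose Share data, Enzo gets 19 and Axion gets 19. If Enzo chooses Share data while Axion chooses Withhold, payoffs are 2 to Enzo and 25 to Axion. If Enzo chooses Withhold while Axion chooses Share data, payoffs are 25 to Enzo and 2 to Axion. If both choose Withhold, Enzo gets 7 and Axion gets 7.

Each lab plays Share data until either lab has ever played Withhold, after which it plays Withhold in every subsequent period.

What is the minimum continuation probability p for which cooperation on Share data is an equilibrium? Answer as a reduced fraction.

With continuation probability p and discount β, the effective per-period discount factor is βp.
Grim-trigger IC: βp ≥ (25−19)/(25−7) = 1/3.
So p ≥ (1/3)/(3/4) = 4/9.

4/9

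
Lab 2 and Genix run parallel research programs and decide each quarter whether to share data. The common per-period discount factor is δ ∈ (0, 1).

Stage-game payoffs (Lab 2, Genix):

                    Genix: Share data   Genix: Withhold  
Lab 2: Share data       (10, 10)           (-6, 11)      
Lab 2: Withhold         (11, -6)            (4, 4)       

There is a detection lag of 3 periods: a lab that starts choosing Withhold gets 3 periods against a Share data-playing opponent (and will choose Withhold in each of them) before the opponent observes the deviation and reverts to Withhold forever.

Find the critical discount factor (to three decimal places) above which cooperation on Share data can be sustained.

0.523

A deviator earns 11 for 3 periods, then 4 forever; cooperating earns 10 forever. Multiplying the IC by (1−δ):
10 ≥ 11(1−δ^3) + 4δ^3, so 7·δ^3 ≥ 1 and δ^3 ≥ 1/7.
δ ≥ (1/7)^(1/3) ≈ 0.523.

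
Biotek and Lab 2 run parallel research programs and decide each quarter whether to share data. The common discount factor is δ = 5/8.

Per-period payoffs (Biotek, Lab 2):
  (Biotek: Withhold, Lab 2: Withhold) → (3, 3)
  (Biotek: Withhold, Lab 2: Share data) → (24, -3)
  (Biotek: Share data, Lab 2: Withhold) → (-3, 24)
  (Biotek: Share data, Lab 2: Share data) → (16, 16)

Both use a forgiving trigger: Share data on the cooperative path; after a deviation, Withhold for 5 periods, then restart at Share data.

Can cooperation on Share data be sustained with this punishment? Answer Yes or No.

Yes

IC: δ+…+δ^5 ≥ (24−16)/(16−3) = 8/13.
At δ = 5/8: partial sum = 1.5077 ≥ 0.6154. Cooperation sustainable.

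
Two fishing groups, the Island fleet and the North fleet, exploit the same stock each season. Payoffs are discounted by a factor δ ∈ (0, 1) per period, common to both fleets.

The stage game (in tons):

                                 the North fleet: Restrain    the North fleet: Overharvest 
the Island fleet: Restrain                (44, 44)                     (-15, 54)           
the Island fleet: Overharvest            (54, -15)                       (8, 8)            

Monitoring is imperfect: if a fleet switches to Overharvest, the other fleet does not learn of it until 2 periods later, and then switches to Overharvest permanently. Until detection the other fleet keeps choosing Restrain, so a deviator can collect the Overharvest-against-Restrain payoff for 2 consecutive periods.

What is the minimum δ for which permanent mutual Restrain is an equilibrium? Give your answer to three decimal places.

Deviating for the 2 undetected periods gains 54−44 = 10 per period over cooperation, then loses 44−8 = 36 per period forever once punishment starts.
Gain: 10(1 + δ + … + δ^1); loss: 36·δ^2/(1−δ).
No profitable deviation ⇔ 10(1−δ^2) ≤ 36·δ^2, i.e. δ^2 ≥ 10/(10+36) = 5/23.
Hence δ ≥ (5/23)^(1/2) ≈ 0.466.

0.466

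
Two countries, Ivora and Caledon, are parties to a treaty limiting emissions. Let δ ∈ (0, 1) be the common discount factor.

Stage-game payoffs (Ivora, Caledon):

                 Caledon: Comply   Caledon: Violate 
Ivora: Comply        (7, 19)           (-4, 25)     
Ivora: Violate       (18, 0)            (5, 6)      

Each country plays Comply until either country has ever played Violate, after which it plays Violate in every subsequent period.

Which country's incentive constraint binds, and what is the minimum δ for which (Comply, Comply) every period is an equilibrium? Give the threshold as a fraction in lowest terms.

Ivora; δ ≥ 11/13

Ivora: cooperation gives 7 each period; deviation gives 18 once then 5 forever.
  7/(1−δ) ≥ 18 + 5δ/(1−δ) ⇒ δ ≥ 11/13.
Caledon: cooperation gives 19 each period; deviation gives 25 once then 6 forever.
  δ ≥ 6/19.
Both must hold, so the binding constraint is Ivora's: δ ≥ 11/13.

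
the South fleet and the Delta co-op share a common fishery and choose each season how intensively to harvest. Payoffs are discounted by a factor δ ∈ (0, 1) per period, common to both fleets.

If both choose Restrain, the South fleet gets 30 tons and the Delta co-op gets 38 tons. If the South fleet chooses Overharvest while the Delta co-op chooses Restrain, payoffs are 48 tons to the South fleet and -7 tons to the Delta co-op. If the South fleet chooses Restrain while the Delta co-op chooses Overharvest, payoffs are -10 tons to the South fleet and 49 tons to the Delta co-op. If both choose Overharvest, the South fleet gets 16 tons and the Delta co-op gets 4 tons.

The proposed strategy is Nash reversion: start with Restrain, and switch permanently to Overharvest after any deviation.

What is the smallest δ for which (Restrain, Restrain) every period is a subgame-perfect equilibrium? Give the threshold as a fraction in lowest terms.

9/16

the South fleet: cooperation gives 30 each period; deviation gives 48 once then 16 forever.
  30/(1−δ) ≥ 48 + 16δ/(1−δ) ⇒ δ ≥ 18/32 = 9/16.
the Delta co-op: cooperation gives 38 each period; deviation gives 49 once then 4 forever.
  δ ≥ 11/45.
Both must hold, so the binding constraint is the South fleet's: δ ≥ 9/16.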